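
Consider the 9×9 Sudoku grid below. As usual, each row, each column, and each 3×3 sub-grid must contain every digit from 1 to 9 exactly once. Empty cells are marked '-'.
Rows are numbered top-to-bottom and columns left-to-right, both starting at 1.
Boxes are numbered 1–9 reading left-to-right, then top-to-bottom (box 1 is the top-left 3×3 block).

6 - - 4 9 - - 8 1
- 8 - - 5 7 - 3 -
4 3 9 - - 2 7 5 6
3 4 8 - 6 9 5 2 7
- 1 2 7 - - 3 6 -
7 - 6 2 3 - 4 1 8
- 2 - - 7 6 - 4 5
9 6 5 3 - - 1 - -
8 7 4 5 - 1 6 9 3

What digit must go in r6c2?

9

Cell r6c2 itself could take any of {5, 9} by direct elimination.
Consider where 9 can go in box 4.
r5c1 is out (column 1 already has a 9).
So the only cell in box 4 that can hold 9 is r6c2.
Therefore r6c2 = 9.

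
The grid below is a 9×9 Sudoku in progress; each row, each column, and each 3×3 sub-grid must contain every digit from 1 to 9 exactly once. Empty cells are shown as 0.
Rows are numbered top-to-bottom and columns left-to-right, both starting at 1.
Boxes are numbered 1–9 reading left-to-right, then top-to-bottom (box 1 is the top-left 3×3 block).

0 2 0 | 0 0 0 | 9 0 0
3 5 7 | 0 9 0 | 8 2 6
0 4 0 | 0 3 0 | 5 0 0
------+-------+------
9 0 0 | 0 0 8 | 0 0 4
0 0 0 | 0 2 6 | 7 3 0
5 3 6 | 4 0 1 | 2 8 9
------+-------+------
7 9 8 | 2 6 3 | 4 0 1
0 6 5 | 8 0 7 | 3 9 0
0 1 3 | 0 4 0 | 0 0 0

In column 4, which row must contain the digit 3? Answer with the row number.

4

Consider where 3 can go in column 4.
r1c4 is out (box 2 already has a 3).
r2c4 is out (row 2 already has a 3).
r3c4 is out (row 3 already has a 3).
r5c4 is out (row 5 already has a 3).
r9c4 is out (row 9 already has a 3).
So the only cell in column 4 that can hold 3 is r4c4.
That is row 4.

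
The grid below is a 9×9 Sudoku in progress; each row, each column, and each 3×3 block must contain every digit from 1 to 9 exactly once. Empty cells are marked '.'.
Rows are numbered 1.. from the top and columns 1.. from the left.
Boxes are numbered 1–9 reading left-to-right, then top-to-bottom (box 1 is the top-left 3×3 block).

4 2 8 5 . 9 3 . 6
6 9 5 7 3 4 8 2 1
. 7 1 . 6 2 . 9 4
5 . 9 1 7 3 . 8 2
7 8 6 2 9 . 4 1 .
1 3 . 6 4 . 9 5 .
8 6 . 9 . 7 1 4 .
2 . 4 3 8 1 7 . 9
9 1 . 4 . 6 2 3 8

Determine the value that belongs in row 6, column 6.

8

Row 6 already contains {1, 3, 4, 5, 6, 9}.
Column 6 already contains {1, 2, 3, 4, 6, 7, 9}.
Its 3×3 block (box 5) already contains {1, 2, 3, 4, 6, 7, 9}.
The only value from 1–9 not eliminated is 8, so row 6, column 6 = 8.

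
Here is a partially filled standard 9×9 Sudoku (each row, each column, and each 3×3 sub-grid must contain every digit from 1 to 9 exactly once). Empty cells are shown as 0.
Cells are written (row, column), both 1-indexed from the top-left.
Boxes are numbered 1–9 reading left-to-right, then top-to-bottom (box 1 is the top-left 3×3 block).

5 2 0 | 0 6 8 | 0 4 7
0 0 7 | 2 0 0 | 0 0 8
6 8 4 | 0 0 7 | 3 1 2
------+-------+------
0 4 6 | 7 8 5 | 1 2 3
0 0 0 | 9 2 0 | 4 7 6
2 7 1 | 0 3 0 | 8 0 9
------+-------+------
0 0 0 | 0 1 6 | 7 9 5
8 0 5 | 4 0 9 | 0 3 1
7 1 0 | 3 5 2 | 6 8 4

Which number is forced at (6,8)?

Row 6 already contains {1, 2, 3, 7, 8, 9}.
Column 8 already contains {1, 2, 3, 4, 7, 8, 9}.
Its 3×3 block (box 6) already contains {1, 2, 3, 4, 6, 7, 8, 9}.
The only value from 1–9 not eliminated is 5, so (6,8) = 5.

5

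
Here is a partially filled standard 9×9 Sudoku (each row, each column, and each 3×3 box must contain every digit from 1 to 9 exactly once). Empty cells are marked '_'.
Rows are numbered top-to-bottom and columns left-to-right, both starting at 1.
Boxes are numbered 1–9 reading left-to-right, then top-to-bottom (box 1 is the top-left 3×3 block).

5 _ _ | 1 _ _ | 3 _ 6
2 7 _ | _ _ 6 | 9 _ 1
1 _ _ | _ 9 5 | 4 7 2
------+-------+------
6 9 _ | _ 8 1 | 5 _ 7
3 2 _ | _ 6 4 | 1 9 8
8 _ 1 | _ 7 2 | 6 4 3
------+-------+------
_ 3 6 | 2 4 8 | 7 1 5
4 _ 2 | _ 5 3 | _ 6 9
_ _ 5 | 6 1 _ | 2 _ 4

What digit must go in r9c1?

7

Cell r9c1 itself could take any of {7, 9} by direct elimination.
Consider where 7 can go in column 1.
r7c1 is out (row 7 already has a 7).
So the only cell in column 1 that can hold 7 is r9c1.
Therefore r9c1 = 7.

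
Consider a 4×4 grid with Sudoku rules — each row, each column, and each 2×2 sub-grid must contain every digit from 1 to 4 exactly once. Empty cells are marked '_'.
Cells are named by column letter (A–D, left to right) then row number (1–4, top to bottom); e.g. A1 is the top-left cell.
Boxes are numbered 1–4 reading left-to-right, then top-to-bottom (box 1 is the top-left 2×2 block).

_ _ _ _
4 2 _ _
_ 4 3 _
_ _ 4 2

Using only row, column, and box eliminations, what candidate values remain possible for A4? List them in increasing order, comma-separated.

Row 4 already contains {2, 4}.
Column A already contains {4}.
Its 2×2 block (box 3) already contains {4}.
Removing those from 1–4 leaves {1, 3} as the candidates for A4.

1,3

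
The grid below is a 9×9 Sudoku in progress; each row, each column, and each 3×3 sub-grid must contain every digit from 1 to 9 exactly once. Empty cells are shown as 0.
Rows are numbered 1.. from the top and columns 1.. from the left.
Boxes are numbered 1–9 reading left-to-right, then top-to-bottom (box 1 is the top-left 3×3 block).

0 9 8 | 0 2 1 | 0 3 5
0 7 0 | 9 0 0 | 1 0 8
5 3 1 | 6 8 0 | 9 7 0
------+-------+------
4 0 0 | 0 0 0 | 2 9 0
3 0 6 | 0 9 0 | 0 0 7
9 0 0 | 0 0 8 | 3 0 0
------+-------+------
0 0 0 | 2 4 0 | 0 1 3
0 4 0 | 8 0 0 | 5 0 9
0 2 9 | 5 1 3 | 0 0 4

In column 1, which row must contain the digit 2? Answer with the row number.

2

Consider where 2 can go in column 1.
row 1, column 1 is out (row 1 already has a 2).
row 7, column 1 is out (row 7 already has a 2).
row 8, column 1 is out (box 7 already has a 2).
row 9, column 1 is out (row 9 already has a 2).
So the only cell in column 1 that can hold 2 is row 2, column 1.
That is row 2.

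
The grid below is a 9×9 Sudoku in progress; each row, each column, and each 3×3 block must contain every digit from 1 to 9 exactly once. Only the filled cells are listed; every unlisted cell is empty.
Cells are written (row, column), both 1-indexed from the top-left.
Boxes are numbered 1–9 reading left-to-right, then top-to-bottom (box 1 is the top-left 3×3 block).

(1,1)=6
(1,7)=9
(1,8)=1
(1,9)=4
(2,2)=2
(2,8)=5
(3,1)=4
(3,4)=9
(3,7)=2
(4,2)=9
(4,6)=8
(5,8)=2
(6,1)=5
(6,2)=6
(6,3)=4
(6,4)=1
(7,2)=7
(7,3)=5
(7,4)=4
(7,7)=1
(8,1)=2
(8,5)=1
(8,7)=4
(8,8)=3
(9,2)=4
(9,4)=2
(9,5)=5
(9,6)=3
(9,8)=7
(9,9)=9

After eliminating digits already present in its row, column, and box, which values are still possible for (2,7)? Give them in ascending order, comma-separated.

3,6,7,8

Row 2 already contains {2, 5}.
Column 7 already contains {1, 2, 4, 9}.
Its 3×3 block (box 3) already contains {1, 2, 4, 5, 9}.
Removing those from 1–9 leaves {3, 6, 7, 8} as the candidates for (2,7).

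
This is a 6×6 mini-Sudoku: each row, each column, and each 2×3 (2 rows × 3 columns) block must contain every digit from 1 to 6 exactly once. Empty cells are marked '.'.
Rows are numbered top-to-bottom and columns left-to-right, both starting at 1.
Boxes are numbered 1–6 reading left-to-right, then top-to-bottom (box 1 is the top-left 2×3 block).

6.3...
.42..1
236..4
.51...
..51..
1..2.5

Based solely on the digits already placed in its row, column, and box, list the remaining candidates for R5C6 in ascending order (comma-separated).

Row 5 already contains {1, 5}.
Column 6 already contains {1, 4, 5}.
Its 2×3 block (box 6) already contains {1, 2, 5}.
Removing those from 1–6 leaves {3, 6} as the candidates for R5C6.

3,6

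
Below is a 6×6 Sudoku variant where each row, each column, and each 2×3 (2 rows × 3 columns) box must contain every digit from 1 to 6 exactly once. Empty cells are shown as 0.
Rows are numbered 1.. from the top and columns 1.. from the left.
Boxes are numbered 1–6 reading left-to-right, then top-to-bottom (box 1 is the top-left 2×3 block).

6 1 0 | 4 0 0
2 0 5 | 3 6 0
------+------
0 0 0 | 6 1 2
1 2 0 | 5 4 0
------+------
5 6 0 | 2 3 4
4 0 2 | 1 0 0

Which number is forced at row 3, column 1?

Row 3 already contains {1, 2, 6}.
Column 1 already contains {1, 2, 4, 5, 6}.
Its 2×3 block (box 3) already contains {1, 2}.
The only value from 1–6 not eliminated is 3, so row 3, column 1 = 3.

3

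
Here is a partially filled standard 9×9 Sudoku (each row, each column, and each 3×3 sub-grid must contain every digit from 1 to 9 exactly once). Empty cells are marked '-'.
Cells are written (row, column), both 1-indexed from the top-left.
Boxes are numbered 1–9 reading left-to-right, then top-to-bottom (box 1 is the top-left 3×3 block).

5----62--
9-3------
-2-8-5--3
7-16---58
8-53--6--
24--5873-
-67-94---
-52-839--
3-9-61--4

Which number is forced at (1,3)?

Cell (1,3) itself could take any of {4, 8} by direct elimination.
Consider where 8 can go in column 3.
(3,3) is out (row 3 already has a 8).
(6,3) is out (row 6 already has a 8).
So the only cell in column 3 that can hold 8 is (1,3).
Therefore (1,3) = 8.

8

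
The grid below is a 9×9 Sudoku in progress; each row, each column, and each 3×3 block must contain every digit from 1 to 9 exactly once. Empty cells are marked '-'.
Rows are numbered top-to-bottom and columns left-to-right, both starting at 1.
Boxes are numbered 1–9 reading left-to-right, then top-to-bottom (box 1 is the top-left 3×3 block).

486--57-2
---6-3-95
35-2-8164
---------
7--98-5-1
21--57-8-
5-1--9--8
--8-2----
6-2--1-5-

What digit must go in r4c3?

Cell r4c3 itself could take any of {3, 4, 5, 9} by direct elimination.
Consider where 5 can go in box 4.
r4c1 is out (column 1 already has a 5).
r4c2 is out (column 2 already has a 5).
r5c2 is out (row 5 already has a 5).
r5c3 is out (row 5 already has a 5).
r6c3 is out (row 6 already has a 5).
So the only cell in box 4 that can hold 5 is r4c3.
Therefore r4c3 = 5.

5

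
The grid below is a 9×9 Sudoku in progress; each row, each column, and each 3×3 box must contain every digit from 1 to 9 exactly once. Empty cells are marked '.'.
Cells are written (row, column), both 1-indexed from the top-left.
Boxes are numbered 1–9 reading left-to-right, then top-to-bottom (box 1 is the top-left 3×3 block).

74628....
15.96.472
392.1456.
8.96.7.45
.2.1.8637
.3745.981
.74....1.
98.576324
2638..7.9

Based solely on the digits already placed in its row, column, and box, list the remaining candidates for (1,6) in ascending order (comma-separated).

3,5

Row 1 already contains {2, 4, 6, 7, 8}.
Column 6 already contains {4, 6, 7, 8}.
Its 3×3 block (box 2) already contains {1, 2, 4, 6, 8, 9}.
Removing those from 1–9 leaves {3, 5} as the candidates for (1,6).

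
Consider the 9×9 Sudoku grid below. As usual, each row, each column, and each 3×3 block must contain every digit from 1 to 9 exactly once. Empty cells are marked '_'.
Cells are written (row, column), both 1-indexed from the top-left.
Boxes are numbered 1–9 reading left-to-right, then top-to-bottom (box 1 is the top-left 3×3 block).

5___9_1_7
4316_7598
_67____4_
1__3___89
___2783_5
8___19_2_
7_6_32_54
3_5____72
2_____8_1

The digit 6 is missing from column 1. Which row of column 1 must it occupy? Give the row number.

Consider where 6 can go in column 1.
(3,1) is out (row 3 already has a 6).
So the only cell in column 1 that can hold 6 is (5,1).
That is row 5.

5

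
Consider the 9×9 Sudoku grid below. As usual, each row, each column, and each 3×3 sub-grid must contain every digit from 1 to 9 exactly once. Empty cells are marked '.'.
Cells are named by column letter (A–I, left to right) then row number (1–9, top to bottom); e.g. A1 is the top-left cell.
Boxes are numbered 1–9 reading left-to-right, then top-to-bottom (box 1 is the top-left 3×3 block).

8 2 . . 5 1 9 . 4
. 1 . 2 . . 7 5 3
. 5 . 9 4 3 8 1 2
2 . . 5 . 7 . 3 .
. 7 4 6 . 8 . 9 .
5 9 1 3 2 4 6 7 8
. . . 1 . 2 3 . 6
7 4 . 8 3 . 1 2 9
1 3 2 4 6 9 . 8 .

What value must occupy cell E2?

8

Row 2 already contains {1, 2, 3, 5, 7}.
Column E already contains {2, 3, 4, 5, 6}.
Its 3×3 block (box 2) already contains {1, 2, 3, 4, 5, 9}.
The only value from 1–9 not eliminated is 8, so E2 = 8.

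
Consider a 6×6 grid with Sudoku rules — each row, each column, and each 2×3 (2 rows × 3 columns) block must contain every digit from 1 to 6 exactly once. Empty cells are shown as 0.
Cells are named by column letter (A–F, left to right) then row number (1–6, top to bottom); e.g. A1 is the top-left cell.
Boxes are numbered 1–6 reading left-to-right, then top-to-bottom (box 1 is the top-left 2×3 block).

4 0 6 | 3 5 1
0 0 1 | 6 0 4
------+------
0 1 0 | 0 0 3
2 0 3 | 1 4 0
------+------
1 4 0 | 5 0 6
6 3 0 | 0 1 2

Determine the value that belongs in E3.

Cell E3 itself could take any of {2, 6} by direct elimination.
Consider where 6 can go in row 3.
A3 is out (column A already has a 6).
C3 is out (column C already has a 6).
D3 is out (column D already has a 6).
So the only cell in row 3 that can hold 6 is E3.
Therefore E3 = 6.

6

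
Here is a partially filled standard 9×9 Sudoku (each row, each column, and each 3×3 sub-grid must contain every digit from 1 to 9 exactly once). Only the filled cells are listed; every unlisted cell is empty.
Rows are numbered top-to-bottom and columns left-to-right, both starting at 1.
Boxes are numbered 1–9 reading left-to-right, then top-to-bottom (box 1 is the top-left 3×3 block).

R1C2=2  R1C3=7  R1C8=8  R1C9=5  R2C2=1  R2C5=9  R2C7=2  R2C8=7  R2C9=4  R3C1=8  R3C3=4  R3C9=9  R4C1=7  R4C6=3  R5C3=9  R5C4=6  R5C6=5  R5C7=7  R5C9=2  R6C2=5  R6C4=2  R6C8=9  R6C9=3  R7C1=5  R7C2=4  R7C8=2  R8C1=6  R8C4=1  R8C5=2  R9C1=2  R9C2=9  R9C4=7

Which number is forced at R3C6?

Cell R3C6 itself could take any of {1, 2, 6, 7} by direct elimination.
Consider where 2 can go in column 6.
R1C6 is out (row 1 already has a 2). R2C6 is out (row 2 already has a 2). R6C6 is out (row 6 already has a 2). R7C6 is out (row 7 already has a 2). The remaining empty cells in column 6 are similarly blocked.
So the only cell in column 6 that can hold 2 is R3C6.
Therefore R3C6 = 2.

2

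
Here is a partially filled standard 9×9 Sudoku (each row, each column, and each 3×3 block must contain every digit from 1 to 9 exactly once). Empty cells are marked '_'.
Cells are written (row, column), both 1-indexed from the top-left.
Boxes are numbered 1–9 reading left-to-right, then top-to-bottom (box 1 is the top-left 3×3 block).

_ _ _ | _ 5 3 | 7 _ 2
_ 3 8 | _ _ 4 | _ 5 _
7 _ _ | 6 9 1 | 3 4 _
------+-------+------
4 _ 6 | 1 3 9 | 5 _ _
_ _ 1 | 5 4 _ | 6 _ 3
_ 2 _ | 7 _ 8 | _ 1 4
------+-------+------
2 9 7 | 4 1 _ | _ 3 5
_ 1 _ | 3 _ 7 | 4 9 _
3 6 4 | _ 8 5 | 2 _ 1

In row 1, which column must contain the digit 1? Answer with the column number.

1

Consider where 1 can go in row 1.
(1,2) is out (column 2 already has a 1).
(1,3) is out (column 3 already has a 1).
(1,4) is out (column 4 already has a 1).
(1,8) is out (column 8 already has a 1).
So the only cell in row 1 that can hold 1 is (1,1).
That is column 1.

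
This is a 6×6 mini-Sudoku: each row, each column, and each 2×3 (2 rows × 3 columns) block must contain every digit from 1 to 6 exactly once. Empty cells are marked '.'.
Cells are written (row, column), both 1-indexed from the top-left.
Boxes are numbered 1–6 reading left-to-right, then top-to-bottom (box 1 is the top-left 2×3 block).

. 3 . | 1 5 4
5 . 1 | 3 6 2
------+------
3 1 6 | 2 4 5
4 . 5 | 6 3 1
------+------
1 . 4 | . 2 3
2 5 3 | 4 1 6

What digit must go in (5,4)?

5

Row 5 already contains {1, 2, 3, 4}.
Column 4 already contains {1, 2, 3, 4, 6}.
Its 2×3 block (box 6) already contains {1, 2, 3, 4, 6}.
The only value from 1–6 not eliminated is 5, so (5,4) = 5.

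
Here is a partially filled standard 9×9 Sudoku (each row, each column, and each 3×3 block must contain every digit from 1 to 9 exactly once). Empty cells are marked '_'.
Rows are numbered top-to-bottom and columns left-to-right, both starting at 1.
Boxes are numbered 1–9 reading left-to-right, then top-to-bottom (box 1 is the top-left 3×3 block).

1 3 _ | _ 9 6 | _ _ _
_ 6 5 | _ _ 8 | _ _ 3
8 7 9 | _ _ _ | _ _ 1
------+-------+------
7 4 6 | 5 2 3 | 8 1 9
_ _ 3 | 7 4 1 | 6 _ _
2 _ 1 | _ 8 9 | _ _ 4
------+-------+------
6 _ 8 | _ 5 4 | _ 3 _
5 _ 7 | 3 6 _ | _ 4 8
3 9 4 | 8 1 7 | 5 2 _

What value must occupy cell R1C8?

8

Cell R1C8 itself could take any of {5, 7, 8} by direct elimination.
Consider where 8 can go in column 8.
R2C8 is out (row 2 already has a 8).
R3C8 is out (row 3 already has a 8).
R5C8 is out (box 6 already has a 8).
R6C8 is out (row 6 already has a 8).
So the only cell in column 8 that can hold 8 is R1C8.
Therefore R1C8 = 8.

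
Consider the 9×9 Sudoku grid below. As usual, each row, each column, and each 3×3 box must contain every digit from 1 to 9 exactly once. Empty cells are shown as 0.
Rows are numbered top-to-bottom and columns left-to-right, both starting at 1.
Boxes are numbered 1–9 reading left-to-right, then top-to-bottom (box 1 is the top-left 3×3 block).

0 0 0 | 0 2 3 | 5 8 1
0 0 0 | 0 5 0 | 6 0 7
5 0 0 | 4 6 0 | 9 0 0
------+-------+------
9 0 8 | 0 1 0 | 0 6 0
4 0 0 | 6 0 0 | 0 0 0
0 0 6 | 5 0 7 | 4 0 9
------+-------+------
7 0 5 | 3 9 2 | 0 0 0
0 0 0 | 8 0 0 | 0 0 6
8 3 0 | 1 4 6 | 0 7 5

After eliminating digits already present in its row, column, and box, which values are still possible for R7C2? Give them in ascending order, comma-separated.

1,4,6

Row 7 already contains {2, 3, 5, 7, 9}.
Column 2 already contains {3}.
Its 3×3 block (box 7) already contains {3, 5, 7, 8}.
Removing those from 1–9 leaves {1, 4, 6} as the candidates for R7C2.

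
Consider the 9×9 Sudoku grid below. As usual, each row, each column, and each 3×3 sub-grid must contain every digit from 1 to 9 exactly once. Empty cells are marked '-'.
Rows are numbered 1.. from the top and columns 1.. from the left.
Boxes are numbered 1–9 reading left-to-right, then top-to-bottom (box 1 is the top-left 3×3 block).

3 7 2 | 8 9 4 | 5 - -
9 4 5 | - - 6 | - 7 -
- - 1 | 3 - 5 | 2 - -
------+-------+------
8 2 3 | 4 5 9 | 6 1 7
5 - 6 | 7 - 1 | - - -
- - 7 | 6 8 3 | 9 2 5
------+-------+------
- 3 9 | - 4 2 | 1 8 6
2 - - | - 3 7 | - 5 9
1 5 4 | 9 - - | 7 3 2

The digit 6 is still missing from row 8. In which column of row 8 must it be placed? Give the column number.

2

Consider where 6 can go in row 8.
row 8, column 3 is out (column 3 already has a 6).
row 8, column 4 is out (column 4 already has a 6).
row 8, column 7 is out (column 7 already has a 6).
So the only cell in row 8 that can hold 6 is row 8, column 2.
That is column 2.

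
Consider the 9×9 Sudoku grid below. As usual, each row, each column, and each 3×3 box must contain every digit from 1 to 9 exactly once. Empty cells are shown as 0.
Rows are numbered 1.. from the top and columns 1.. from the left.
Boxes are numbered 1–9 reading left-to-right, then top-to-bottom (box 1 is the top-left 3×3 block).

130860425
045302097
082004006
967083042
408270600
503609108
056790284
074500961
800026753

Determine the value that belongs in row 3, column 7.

Row 3 already contains {2, 4, 6, 8}.
Column 7 already contains {1, 2, 4, 6, 7, 9}.
Its 3×3 block (box 3) already contains {2, 4, 5, 6, 7, 9}.
The only value from 1–9 not eliminated is 3, so row 3, column 7 = 3.

3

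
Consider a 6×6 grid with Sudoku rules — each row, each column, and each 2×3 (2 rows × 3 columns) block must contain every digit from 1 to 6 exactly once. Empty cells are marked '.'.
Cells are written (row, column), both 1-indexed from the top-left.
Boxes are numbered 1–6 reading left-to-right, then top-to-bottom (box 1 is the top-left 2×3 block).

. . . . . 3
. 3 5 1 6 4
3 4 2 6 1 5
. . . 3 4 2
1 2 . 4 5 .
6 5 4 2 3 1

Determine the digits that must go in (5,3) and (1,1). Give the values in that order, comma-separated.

For (5,3):
  Row 5 already contains {1, 2, 4, 5}.
  Column 3 already contains {2, 4, 5}.
  Its 2×3 block (box 5) already contains {1, 2, 4, 5, 6}.
  The only value from 1–6 not eliminated is 3, so (5,3) = 3.
For (1,1):
  Consider where 4 can go in column 1.
  (2,1) is out (row 2 already has a 4).
  (4,1) is out (row 4 already has a 4).
  So the only cell in column 1 that can hold 4 is (1,1).
  So (1,1) = 4.

3,4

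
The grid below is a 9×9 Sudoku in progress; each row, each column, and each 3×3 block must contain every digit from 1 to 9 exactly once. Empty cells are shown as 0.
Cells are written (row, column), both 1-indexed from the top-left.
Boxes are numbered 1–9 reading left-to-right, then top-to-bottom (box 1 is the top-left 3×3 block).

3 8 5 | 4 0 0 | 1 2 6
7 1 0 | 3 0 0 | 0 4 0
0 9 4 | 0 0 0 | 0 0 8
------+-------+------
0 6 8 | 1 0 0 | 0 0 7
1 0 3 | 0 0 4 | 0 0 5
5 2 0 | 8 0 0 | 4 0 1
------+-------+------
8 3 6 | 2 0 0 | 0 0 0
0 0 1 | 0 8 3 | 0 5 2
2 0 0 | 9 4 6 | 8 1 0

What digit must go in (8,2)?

4

Cell (8,2) itself could take any of {4, 7} by direct elimination.
Consider where 4 can go in column 2.
(5,2) is out (row 5 already has a 4).
(9,2) is out (row 9 already has a 4).
So the only cell in column 2 that can hold 4 is (8,2).
Therefore (8,2) = 4.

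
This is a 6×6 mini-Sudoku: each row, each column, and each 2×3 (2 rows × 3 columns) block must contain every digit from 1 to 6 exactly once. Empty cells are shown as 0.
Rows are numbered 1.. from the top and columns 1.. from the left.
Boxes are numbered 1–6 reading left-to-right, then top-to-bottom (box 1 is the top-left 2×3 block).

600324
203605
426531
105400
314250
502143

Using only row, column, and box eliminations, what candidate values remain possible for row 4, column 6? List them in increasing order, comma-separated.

Row 4 already contains {1, 4, 5}.
Column 6 already contains {1, 3, 4, 5}.
Its 2×3 block (box 4) already contains {1, 3, 4, 5}.
Removing those from 1–6 leaves {2, 6} as the candidates for row 4, column 6.

2,6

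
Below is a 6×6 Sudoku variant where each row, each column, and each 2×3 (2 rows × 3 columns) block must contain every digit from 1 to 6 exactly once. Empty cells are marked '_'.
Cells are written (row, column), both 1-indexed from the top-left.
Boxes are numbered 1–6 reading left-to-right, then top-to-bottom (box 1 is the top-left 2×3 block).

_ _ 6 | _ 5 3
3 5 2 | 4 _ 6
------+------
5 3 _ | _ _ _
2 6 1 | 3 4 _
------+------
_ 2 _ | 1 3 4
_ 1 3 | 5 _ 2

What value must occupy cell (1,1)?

1

Cell (1,1) itself could take any of {1, 4} by direct elimination.
Consider where 1 can go in box 1.
(1,2) is out (column 2 already has a 1).
So the only cell in box 1 that can hold 1 is (1,1).
Therefore (1,1) = 1.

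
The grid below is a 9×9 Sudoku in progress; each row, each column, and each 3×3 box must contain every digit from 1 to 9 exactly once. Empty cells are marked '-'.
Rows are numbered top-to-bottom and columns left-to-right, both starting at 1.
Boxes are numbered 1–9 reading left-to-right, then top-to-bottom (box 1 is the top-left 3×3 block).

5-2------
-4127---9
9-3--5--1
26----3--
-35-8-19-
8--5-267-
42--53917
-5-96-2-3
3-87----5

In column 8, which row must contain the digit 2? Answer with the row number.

Consider where 2 can go in column 8.
R1C8 is out (row 1 already has a 2).
R2C8 is out (row 2 already has a 2).
R4C8 is out (row 4 already has a 2).
R8C8 is out (row 8 already has a 2).
R9C8 is out (box 9 already has a 2).
So the only cell in column 8 that can hold 2 is R3C8.
That is row 3.

3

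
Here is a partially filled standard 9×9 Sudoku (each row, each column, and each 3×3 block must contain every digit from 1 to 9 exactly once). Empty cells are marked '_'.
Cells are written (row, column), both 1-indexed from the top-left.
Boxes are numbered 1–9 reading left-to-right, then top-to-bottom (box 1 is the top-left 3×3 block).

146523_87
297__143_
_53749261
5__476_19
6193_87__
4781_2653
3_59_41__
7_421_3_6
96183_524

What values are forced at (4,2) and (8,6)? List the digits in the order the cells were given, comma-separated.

3,5

For (4,2):
  Consider where 3 can go in row 4.
  (4,3) is out (column 3 already has a 3).
  (4,7) is out (column 7 already has a 3).
  So the only cell in row 4 that can hold 3 is (4,2).
  So (4,2) = 3.
For (8,6):
  Row 8 already contains {1, 2, 3, 4, 6, 7}.
  Column 6 already contains {1, 2, 3, 4, 6, 8, 9}.
  Its 3×3 block (box 8) already contains {1, 2, 3, 4, 8, 9}.
  The only value from 1–9 not eliminated is 5, so (8,6) = 5.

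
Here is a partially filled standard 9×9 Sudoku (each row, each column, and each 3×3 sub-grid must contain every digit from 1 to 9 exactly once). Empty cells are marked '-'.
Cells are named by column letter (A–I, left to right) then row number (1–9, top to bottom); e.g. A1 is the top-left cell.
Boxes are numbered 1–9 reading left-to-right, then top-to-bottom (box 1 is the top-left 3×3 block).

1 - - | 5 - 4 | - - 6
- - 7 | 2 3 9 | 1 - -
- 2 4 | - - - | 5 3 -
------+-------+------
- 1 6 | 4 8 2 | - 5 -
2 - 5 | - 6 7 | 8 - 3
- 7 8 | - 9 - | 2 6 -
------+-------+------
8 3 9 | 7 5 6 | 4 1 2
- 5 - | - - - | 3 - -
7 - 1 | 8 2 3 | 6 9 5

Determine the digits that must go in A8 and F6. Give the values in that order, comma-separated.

6,5

For A8:
  Consider where 6 can go in box 7.
  C8 is out (column C already has a 6).
  B9 is out (row 9 already has a 6).
  So the only cell in box 7 that can hold 6 is A8.
  So A8 = 6.
For F6:
  Consider where 5 can go in box 5.
  D5 is out (row 5 already has a 5).
  D6 is out (column D already has a 5).
  So the only cell in box 5 that can hold 5 is F6.
  So F6 = 5.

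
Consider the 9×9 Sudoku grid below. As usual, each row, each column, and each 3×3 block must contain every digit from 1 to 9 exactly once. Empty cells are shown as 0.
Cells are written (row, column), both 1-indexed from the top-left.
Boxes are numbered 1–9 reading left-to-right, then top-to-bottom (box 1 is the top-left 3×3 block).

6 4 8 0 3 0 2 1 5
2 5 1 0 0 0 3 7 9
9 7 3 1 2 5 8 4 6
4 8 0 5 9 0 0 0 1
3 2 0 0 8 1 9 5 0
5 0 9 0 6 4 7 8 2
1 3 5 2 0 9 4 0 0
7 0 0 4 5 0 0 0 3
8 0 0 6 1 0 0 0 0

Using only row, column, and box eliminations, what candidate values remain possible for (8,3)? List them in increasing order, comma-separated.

Row 8 already contains {3, 4, 5, 7}.
Column 3 already contains {1, 3, 5, 8, 9}.
Its 3×3 block (box 7) already contains {1, 3, 5, 7, 8}.
Removing those from 1–9 leaves {2, 6} as the candidates for (8,3).

2,6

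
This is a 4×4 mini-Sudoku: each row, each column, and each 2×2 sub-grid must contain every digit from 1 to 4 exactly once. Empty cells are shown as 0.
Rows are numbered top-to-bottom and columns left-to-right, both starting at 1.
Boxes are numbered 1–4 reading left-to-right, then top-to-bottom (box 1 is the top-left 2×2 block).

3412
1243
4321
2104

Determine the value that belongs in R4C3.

Row 4 already contains {1, 2, 4}.
Column 3 already contains {1, 2, 4}.
Its 2×2 block (box 4) already contains {1, 2, 4}.
The only value from 1–4 not eliminated is 3, so R4C3 = 3.

3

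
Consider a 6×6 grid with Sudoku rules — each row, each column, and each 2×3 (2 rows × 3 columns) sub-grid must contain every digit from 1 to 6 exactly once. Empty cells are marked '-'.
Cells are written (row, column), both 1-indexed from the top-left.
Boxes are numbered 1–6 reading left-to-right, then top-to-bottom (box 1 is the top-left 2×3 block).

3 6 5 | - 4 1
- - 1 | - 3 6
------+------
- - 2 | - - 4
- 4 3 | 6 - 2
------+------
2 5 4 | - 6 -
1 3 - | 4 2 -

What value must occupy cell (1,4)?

Row 1 already contains {1, 3, 4, 5, 6}.
Column 4 already contains {4, 6}.
Its 2×3 block (box 2) already contains {1, 3, 4, 6}.
The only value from 1–6 not eliminated is 2, so (1,4) = 2.

2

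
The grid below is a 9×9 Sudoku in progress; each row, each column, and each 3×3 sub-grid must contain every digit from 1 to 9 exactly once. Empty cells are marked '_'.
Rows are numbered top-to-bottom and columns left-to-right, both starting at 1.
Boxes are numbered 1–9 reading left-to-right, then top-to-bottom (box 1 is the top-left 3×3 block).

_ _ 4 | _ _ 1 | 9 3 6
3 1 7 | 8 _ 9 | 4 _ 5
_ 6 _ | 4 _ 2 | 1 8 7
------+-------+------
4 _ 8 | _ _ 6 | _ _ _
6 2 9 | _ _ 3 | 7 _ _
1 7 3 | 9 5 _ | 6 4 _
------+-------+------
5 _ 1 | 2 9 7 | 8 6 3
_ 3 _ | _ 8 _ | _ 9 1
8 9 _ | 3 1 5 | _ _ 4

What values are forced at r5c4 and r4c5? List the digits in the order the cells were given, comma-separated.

1,2

For r5c4:
  Row 5 already contains {2, 3, 6, 7, 9}.
  Column 4 already contains {2, 3, 4, 8, 9}.
  Its 3×3 block (box 5) already contains {3, 5, 6, 9}.
  The only value from 1–9 not eliminated is 1, so r5c4 = 1.
For r4c5:
  Consider where 2 can go in column 5.
  r1c5 is out (box 2 already has a 2).
  r2c5 is out (box 2 already has a 2).
  r3c5 is out (row 3 already has a 2).
  r5c5 is out (row 5 already has a 2).
  So the only cell in column 5 that can hold 2 is r4c5.
  So r4c5 = 2.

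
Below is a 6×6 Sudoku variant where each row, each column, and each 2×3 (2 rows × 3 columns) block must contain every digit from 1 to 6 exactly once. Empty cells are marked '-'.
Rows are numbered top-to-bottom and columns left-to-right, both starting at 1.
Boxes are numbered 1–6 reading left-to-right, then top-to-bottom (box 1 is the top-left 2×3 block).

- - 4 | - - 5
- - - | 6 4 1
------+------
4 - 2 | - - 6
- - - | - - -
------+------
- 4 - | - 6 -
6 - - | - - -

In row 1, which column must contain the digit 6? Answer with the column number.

Consider where 6 can go in row 1.
R1C1 is out (column 1 already has a 6).
R1C4 is out (column 4 already has a 6).
R1C5 is out (column 5 already has a 6).
So the only cell in row 1 that can hold 6 is R1C2.
That is column 2.

2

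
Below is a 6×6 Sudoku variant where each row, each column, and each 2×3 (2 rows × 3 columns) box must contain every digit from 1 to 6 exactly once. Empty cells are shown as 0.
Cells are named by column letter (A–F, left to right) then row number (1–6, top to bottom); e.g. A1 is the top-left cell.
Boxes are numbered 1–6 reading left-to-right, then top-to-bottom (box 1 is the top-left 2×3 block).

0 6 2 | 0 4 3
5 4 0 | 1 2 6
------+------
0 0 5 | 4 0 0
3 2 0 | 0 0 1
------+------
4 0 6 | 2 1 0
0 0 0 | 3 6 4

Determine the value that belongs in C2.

Row 2 already contains {1, 2, 4, 5, 6}.
Column C already contains {2, 5, 6}.
Its 2×3 block (box 1) already contains {2, 4, 5, 6}.
The only value from 1–6 not eliminated is 3, so C2 = 3.

3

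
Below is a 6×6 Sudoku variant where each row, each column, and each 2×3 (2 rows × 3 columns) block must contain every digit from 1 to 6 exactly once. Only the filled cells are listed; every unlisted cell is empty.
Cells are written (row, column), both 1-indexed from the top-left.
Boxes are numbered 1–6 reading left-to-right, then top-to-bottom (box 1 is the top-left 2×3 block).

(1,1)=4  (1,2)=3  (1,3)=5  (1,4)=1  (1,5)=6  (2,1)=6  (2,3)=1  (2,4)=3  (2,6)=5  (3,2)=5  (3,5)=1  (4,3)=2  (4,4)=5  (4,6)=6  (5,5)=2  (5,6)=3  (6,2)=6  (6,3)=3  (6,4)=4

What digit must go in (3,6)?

4

Cell (3,6) itself could take any of {2, 4} by direct elimination.
Consider where 4 can go in column 6.
(1,6) is out (row 1 already has a 4).
(6,6) is out (row 6 already has a 4).
So the only cell in column 6 that can hold 4 is (3,6).
Therefore (3,6) = 4.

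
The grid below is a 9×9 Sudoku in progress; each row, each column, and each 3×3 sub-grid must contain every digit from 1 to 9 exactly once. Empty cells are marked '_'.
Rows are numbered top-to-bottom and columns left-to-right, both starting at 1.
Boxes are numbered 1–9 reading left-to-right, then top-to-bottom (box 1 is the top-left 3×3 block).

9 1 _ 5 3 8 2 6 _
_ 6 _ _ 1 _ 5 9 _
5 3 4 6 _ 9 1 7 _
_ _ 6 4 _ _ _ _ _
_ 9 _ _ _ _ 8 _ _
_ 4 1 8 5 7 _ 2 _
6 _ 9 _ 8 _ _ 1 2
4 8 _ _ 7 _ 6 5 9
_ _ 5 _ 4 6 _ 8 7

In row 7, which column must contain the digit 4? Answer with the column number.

7

Consider where 4 can go in row 7.
r7c2 is out (column 2 already has a 4).
r7c4 is out (column 4 already has a 4).
r7c6 is out (box 8 already has a 4).
So the only cell in row 7 that can hold 4 is r7c7.
That is column 7.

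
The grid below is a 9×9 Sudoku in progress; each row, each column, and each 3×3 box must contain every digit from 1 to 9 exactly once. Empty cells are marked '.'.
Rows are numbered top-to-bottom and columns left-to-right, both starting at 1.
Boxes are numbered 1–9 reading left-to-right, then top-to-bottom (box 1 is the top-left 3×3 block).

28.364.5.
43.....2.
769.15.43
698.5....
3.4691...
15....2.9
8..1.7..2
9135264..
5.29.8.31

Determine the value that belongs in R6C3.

7

Row 6 already contains {1, 2, 5, 9}.
Column 3 already contains {2, 3, 4, 8, 9}.
Its 3×3 block (box 4) already contains {1, 3, 4, 5, 6, 8, 9}.
The only value from 1–9 not eliminated is 7, so R6C3 = 7.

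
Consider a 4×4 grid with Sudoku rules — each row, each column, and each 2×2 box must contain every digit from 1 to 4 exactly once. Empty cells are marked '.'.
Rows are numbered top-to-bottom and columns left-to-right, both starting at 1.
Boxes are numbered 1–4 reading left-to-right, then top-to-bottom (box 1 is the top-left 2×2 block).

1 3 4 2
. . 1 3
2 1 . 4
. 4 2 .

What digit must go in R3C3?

3

Row 3 already contains {1, 2, 4}.
Column 3 already contains {1, 2, 4}.
Its 2×2 block (box 4) already contains {2, 4}.
The only value from 1–4 not eliminated is 3, so R3C3 = 3.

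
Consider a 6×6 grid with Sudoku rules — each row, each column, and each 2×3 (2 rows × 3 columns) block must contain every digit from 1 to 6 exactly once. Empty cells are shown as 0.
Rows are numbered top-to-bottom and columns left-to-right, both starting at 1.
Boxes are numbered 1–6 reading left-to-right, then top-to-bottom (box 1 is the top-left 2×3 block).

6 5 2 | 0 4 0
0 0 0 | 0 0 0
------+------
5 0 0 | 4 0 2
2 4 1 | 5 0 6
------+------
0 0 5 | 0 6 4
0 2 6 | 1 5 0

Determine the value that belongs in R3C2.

Cell R3C2 itself could take any of {3, 6} by direct elimination.
Consider where 6 can go in column 2.
R2C2 is out (box 1 already has a 6).
R5C2 is out (row 5 already has a 6).
So the only cell in column 2 that can hold 6 is R3C2.
Therefore R3C2 = 6.

6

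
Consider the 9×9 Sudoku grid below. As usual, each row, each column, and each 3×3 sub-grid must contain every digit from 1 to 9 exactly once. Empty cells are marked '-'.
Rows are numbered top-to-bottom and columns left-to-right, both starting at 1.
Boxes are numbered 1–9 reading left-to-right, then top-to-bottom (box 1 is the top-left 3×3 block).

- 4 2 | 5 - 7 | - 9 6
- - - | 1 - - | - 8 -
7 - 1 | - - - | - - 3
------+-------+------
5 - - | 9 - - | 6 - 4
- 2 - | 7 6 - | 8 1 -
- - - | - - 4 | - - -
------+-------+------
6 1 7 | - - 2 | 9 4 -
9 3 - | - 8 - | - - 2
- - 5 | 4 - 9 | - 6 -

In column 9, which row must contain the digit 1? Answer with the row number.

9

Consider where 1 can go in column 9.
r2c9 is out (row 2 already has a 1).
r5c9 is out (row 5 already has a 1).
r6c9 is out (box 6 already has a 1).
r7c9 is out (row 7 already has a 1).
So the only cell in column 9 that can hold 1 is r9c9.
That is row 9.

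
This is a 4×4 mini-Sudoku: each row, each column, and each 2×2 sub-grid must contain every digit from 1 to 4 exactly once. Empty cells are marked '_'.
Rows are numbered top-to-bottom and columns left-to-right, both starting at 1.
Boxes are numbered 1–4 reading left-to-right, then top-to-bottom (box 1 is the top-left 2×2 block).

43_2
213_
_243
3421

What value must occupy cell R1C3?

1

Row 1 already contains {2, 3, 4}.
Column 3 already contains {2, 3, 4}.
Its 2×2 block (box 2) already contains {2, 3}.
The only value from 1–4 not eliminated is 1, so R1C3 = 1.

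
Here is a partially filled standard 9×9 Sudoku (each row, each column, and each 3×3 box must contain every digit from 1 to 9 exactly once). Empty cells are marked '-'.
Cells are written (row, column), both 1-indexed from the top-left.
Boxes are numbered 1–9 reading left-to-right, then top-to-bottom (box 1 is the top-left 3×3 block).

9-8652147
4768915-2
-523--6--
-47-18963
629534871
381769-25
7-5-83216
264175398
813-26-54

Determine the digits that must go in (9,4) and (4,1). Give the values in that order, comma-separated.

For (9,4):
  Row 9 already contains {1, 2, 3, 4, 5, 6, 8}.
  Column 4 already contains {1, 3, 5, 6, 7, 8}.
  Its 3×3 block (box 8) already contains {1, 2, 3, 5, 6, 7, 8}.
  The only value from 1–9 not eliminated is 9, so (9,4) = 9.
For (4,1):
  Row 4 already contains {1, 3, 4, 6, 7, 8, 9}.
  Column 1 already contains {2, 3, 4, 6, 7, 8, 9}.
  Its 3×3 block (box 4) already contains {1, 2, 3, 4, 6, 7, 8, 9}.
  The only value from 1–9 not eliminated is 5, so (4,1) = 5.

9,5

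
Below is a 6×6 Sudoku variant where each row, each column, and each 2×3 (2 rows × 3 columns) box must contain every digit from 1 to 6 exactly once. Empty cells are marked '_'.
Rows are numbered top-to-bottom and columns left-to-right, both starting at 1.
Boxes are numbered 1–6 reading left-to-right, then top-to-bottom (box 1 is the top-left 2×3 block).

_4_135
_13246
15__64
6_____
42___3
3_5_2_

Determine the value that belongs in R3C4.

Row 3 already contains {1, 4, 5, 6}.
Column 4 already contains {1, 2}.
Its 2×3 block (box 4) already contains {4, 6}.
The only value from 1–6 not eliminated is 3, so R3C4 = 3.

3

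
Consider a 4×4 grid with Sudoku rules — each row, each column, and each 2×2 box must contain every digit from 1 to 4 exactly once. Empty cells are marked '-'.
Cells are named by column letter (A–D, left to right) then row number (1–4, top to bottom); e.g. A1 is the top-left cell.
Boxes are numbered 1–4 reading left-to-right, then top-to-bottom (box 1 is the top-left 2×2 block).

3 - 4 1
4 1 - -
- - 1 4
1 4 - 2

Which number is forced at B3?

Cell B3 itself could take any of {2, 3} by direct elimination.
Consider where 3 can go in row 3.
A3 is out (column A already has a 3).
So the only cell in row 3 that can hold 3 is B3.
Therefore B3 = 3.

3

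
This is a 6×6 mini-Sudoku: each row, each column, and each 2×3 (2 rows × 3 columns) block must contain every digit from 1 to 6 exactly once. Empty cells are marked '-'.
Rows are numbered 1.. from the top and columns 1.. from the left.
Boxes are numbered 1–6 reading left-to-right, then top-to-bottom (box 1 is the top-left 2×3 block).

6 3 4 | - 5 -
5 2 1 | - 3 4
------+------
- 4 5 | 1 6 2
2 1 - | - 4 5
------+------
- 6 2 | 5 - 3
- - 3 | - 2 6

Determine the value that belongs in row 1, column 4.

Row 1 already contains {3, 4, 5, 6}.
Column 4 already contains {1, 5}.
Its 2×3 block (box 2) already contains {3, 4, 5}.
The only value from 1–6 not eliminated is 2, so row 1, column 4 = 2.

2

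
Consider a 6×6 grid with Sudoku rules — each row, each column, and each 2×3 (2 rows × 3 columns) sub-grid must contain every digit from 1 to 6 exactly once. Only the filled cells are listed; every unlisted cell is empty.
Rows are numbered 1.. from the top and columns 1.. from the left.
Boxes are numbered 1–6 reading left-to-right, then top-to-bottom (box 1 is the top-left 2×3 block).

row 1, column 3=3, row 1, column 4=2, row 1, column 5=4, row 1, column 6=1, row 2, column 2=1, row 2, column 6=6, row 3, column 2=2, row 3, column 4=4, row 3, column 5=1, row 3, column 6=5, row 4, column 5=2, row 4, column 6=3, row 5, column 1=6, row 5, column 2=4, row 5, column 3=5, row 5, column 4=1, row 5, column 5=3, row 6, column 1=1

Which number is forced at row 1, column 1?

5

Row 1 already contains {1, 2, 3, 4}.
Column 1 already contains {1, 6}.
Its 2×3 block (box 1) already contains {1, 3}.
The only value from 1–6 not eliminated is 5, so row 1, column 1 = 5.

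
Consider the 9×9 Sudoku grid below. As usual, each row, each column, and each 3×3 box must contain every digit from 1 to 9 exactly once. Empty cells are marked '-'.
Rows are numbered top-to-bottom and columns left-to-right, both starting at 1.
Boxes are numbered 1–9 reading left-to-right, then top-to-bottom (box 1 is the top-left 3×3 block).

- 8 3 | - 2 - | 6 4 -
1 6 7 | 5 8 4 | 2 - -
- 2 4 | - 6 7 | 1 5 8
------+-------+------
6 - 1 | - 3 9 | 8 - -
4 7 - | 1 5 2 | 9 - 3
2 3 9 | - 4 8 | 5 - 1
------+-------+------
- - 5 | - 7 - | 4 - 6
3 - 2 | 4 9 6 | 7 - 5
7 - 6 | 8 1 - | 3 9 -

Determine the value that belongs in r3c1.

9

Row 3 already contains {1, 2, 4, 5, 6, 7, 8}.
Column 1 already contains {1, 2, 3, 4, 6, 7}.
Its 3×3 block (box 1) already contains {1, 2, 3, 4, 6, 7, 8}.
The only value from 1–9 not eliminated is 9, so r3c1 = 9.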